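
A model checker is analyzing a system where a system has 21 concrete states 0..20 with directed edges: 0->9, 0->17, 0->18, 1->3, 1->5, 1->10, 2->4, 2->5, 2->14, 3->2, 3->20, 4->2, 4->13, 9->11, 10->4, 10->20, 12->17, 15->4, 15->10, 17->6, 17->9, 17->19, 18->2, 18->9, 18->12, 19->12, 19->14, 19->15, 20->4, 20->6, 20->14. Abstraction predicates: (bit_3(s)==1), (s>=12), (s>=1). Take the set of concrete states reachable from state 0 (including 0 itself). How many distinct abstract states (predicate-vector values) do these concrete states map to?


BFS from 0:
Concrete reachable: {0, 2, 4, 5, 6, 9, 10, 11, 12, 13, 14, 15, 17, 18, 19, 20}
Abstract via predicates (bit_3(s)==1), (s>=12), (s>=1):
  (0,0,0) <- {0}
  (0,0,1) <- {2, 4, 5, 6}
  (0,1,1) <- {17, 18, 19, 20}
  (1,0,1) <- {9, 10, 11}
  (1,1,1) <- {12, 13, 14, 15}
Distinct abstract states = 5

5


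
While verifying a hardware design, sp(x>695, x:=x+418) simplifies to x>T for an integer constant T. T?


Formula: sp(P, x:=E) = exists old_x. (x = E[old_x/x]) AND P[old_x/x] (old_x is the value of x before the assignment; eliminate old_x by solving x = E[old_x/x] for old_x)
Step 1: Precondition P: x>695, i.e. old_x > 695
Step 2: Assignment gives x = old_x + 418, so old_x = x - 418
Step 3: Substitute into P: x - 418 > 695
Step 4: Simplify: x > 695+418 = 1113

1113


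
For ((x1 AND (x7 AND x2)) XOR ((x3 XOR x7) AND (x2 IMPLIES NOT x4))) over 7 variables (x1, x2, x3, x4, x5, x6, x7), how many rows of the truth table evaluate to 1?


Formula: ((x1 AND (x7 AND x2)) XOR ((x3 XOR x7) AND (x2 IMPLIES NOT x4))) over 7 vars (128 rows)
Evaluate each row (x1, x2, x3, x4, x5, x6, x7 as bits, MSB first):
  row 0 [0000000]: ((0 AND (0 AND 0)) XOR ((0 XOR 0) AND (0 IMPLIES NOT 0))) -> 0
  row 1 [0000001]: ((0 AND (1 AND 0)) XOR ((0 XOR 1) AND (0 IMPLIES NOT 0))) -> 1
  row 2 [0000010]: ((0 AND (0 AND 0)) XOR ((0 XOR 0) AND (0 IMPLIES NOT 0))) -> 0
  row 3 [0000011]: ((0 AND (1 AND 0)) XOR ((0 XOR 1) AND (0 IMPLIES NOT 0))) -> 1
  row 4 [0000100]: ((0 AND (0 AND 0)) XOR ((0 XOR 0) AND (0 IMPLIES NOT 0))) -> 0
  (every remaining row is evaluated the same way; all 128 results are listed next)
Full result column, 8 rows per line (x1,x2,x3,x4 fixed per line; x5,x6,x7 runs 000..111 left to right):
  rows 0-7 [x1,x2,x3,x4=0000]: 01010101  (ones: 4)
  rows 8-15 [x1,x2,x3,x4=0001]: 01010101  (ones: 4)
  rows 16-23 [x1,x2,x3,x4=0010]: 10101010  (ones: 4)
  rows 24-31 [x1,x2,x3,x4=0011]: 10101010  (ones: 4)
  rows 32-39 [x1,x2,x3,x4=0100]: 01010101  (ones: 4)
  rows 40-47 [x1,x2,x3,x4=0101]: 00000000  (ones: 0)
  rows 48-55 [x1,x2,x3,x4=0110]: 10101010  (ones: 4)
  rows 56-63 [x1,x2,x3,x4=0111]: 00000000  (ones: 0)
  rows 64-71 [x1,x2,x3,x4=1000]: 01010101  (ones: 4)
  rows 72-79 [x1,x2,x3,x4=1001]: 01010101  (ones: 4)
  rows 80-87 [x1,x2,x3,x4=1010]: 10101010  (ones: 4)
  rows 88-95 [x1,x2,x3,x4=1011]: 10101010  (ones: 4)
  rows 96-103 [x1,x2,x3,x4=1100]: 00000000  (ones: 0)
  rows 104-111 [x1,x2,x3,x4=1101]: 01010101  (ones: 4)
  rows 112-119 [x1,x2,x3,x4=1110]: 11111111  (ones: 8)
  rows 120-127 [x1,x2,x3,x4=1111]: 01010101  (ones: 4)
Count of 1-rows = 4+4+4+4+4+0+4+0+4+4+4+4+0+4+8+4 = 56

56


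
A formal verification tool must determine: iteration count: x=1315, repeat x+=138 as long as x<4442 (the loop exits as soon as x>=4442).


Step 1: x goes from 1315 toward 4442 by 138; the body runs while x<4442, so iterations = ceil((bound-start)/step)
Step 2: Distance=3127
Step 3: ceil(3127/138)=23

23


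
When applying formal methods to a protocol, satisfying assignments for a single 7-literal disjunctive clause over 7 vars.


Step 1: Total=2^7=128
Step 2: Unsat when all 7 false: 2^0=1
Step 3: Sat=128-1=127

127


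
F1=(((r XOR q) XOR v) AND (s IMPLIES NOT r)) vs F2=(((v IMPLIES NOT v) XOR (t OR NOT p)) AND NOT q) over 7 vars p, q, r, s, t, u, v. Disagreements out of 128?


F1 = (((r XOR q) XOR v) AND (s IMPLIES NOT r))
F2 = (((v IMPLIES NOT v) XOR (t OR NOT p)) AND NOT q)
Evaluate both on each of 128 rows (bits = p,q,r,s,t,u,v):
  row 0 [0000000]: F1=0 F2=0 -> 0
  row 1 [0000001]: F1=1 F2=1 -> 0
  row 2 [0000010]: F1=0 F2=0 -> 0
  row 3 [0000011]: F1=1 F2=1 -> 0
  row 4 [0000100]: F1=0 F2=0 -> 0
  (every remaining row is evaluated the same way; all 128 results are listed next)
Full result column, 8 rows per line (p,q,r,s fixed per line; t,u,v runs 000..111 left to right):
  rows 0-7 [p,q,r,s=0000]: 00000000  (ones: 0)
  rows 8-15 [p,q,r,s=0001]: 00000000  (ones: 0)
  rows 16-23 [p,q,r,s=0010]: 11111111  (ones: 8)
  rows 24-31 [p,q,r,s=0011]: 01010101  (ones: 4)
  rows 32-39 [p,q,r,s=0100]: 10101010  (ones: 4)
  rows 40-47 [p,q,r,s=0101]: 10101010  (ones: 4)
  rows 48-55 [p,q,r,s=0110]: 01010101  (ones: 4)
  rows 56-63 [p,q,r,s=0111]: 00000000  (ones: 0)
  rows 64-71 [p,q,r,s=1000]: 11110000  (ones: 4)
  rows 72-79 [p,q,r,s=1001]: 11110000  (ones: 4)
  rows 80-87 [p,q,r,s=1010]: 00001111  (ones: 4)
  rows 88-95 [p,q,r,s=1011]: 10100101  (ones: 4)
  rows 96-103 [p,q,r,s=1100]: 10101010  (ones: 4)
  rows 104-111 [p,q,r,s=1101]: 10101010  (ones: 4)
  rows 112-119 [p,q,r,s=1110]: 01010101  (ones: 4)
  rows 120-127 [p,q,r,s=1111]: 00000000  (ones: 0)
Disagreements = 0+0+8+4+4+4+4+0+4+4+4+4+4+4+4+0 = 52

52


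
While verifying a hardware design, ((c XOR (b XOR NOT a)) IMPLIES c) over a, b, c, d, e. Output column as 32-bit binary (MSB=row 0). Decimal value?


Formula: ((c XOR (b XOR NOT a)) IMPLIES c) over a, b, c, d, e (32 rows)
Evaluate each row (bits = a,b,c,d,e, MSB first):
  row 0 [00000]: ((0 XOR (0 XOR NOT 0)) IMPLIES 0) -> 0
  row 1 [00001]: ((0 XOR (0 XOR NOT 0)) IMPLIES 0) -> 0
  row 2 [00010]: ((0 XOR (0 XOR NOT 0)) IMPLIES 0) -> 0
  row 3 [00011]: ((0 XOR (0 XOR NOT 0)) IMPLIES 0) -> 0
  row 4 [00100]: ((1 XOR (0 XOR NOT 0)) IMPLIES 1) -> 1
  row 5 [00101]: ((1 XOR (0 XOR NOT 0)) IMPLIES 1) -> 1
  row 6 [00110]: ((1 XOR (0 XOR NOT 0)) IMPLIES 1) -> 1
  row 7 [00111]: ((1 XOR (0 XOR NOT 0)) IMPLIES 1) -> 1
  row 8 [01000]: ((0 XOR (1 XOR NOT 0)) IMPLIES 0) -> 1
  row 9 [01001]: ((0 XOR (1 XOR NOT 0)) IMPLIES 0) -> 1
  row 10 [01010]: ((0 XOR (1 XOR NOT 0)) IMPLIES 0) -> 1
  row 11 [01011]: ((0 XOR (1 XOR NOT 0)) IMPLIES 0) -> 1
  row 12 [01100]: ((1 XOR (1 XOR NOT 0)) IMPLIES 1) -> 1
  row 13 [01101]: ((1 XOR (1 XOR NOT 0)) IMPLIES 1) -> 1
  row 14 [01110]: ((1 XOR (1 XOR NOT 0)) IMPLIES 1) -> 1
  row 15 [01111]: ((1 XOR (1 XOR NOT 0)) IMPLIES 1) -> 1
  row 16 [10000]: ((0 XOR (0 XOR NOT 1)) IMPLIES 0) -> 1
  row 17 [10001]: ((0 XOR (0 XOR NOT 1)) IMPLIES 0) -> 1
  row 18 [10010]: ((0 XOR (0 XOR NOT 1)) IMPLIES 0) -> 1
  row 19 [10011]: ((0 XOR (0 XOR NOT 1)) IMPLIES 0) -> 1
  row 20 [10100]: ((1 XOR (0 XOR NOT 1)) IMPLIES 1) -> 1
  row 21 [10101]: ((1 XOR (0 XOR NOT 1)) IMPLIES 1) -> 1
  row 22 [10110]: ((1 XOR (0 XOR NOT 1)) IMPLIES 1) -> 1
  row 23 [10111]: ((1 XOR (0 XOR NOT 1)) IMPLIES 1) -> 1
  row 24 [11000]: ((0 XOR (1 XOR NOT 1)) IMPLIES 0) -> 0
  row 25 [11001]: ((0 XOR (1 XOR NOT 1)) IMPLIES 0) -> 0
  row 26 [11010]: ((0 XOR (1 XOR NOT 1)) IMPLIES 0) -> 0
  row 27 [11011]: ((0 XOR (1 XOR NOT 1)) IMPLIES 0) -> 0
  row 28 [11100]: ((1 XOR (1 XOR NOT 1)) IMPLIES 1) -> 1
  row 29 [11101]: ((1 XOR (1 XOR NOT 1)) IMPLIES 1) -> 1
  row 30 [11110]: ((1 XOR (1 XOR NOT 1)) IMPLIES 1) -> 1
  row 31 [11111]: ((1 XOR (1 XOR NOT 1)) IMPLIES 1) -> 1
Full result column, 4 rows per line (a,b,c fixed per line; d,e runs 00..11 left to right):
  rows 0-3 [a,b,c=000]: 0000  = hex 0
  rows 4-7 [a,b,c=001]: 1111  = hex F
  rows 8-11 [a,b,c=010]: 1111  = hex F
  rows 12-15 [a,b,c=011]: 1111  = hex F
  rows 16-19 [a,b,c=100]: 1111  = hex F
  rows 20-23 [a,b,c=101]: 1111  = hex F
  rows 24-27 [a,b,c=110]: 0000  = hex 0
  rows 28-31 [a,b,c=111]: 1111  = hex F
Output column (row 0 .. row 31) = 00001111111111111111111100001111
Output column grouped in 4s = 0000 1111 1111 1111 1111 1111 0000 1111 = 0x0FFFFF0F
Convert to decimal digit by digit (value = value*16 + digit):
  0 -> 0
  0*16 + 15 (F) = 15
  15*16 + 15 (F) = 255
  255*16 + 15 (F) = 4095
  4095*16 + 15 (F) = 65535
  65535*16 + 15 (F) = 1048575
  1048575*16 + 0 = 16777200
  16777200*16 + 15 (F) = 268435215
Decimal = 268435215

268435215


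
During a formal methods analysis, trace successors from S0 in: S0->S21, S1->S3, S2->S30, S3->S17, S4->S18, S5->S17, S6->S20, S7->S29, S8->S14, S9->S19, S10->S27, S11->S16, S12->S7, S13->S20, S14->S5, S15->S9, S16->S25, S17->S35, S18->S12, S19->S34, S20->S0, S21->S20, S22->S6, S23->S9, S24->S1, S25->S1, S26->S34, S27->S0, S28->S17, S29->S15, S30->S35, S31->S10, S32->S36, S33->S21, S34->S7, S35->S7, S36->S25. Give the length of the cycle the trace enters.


Trace from S0 until a state repeats:
  S0 -> S21 -> S20 -> S0
S0 first seen at step 0, revisited at step 3.
Cycle length = 3 - 0 = 3

3


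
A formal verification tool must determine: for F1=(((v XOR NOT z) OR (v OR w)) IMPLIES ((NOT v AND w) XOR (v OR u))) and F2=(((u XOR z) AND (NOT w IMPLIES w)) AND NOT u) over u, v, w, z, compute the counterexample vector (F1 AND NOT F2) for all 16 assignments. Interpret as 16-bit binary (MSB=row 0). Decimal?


F1 = (((v XOR NOT z) OR (v OR w)) IMPLIES ((NOT v AND w) XOR (v OR u)))
F2 = (((u XOR z) AND (NOT w IMPLIES w)) AND NOT u)
Counterexample to F1=>F2 is where F1=1 and F2=0.
Evaluate each row (bits = u,v,w,z, MSB first):
  row 0 [0000]: F1=0 F2=0 -> F1&~F2 -> 0
  row 1 [0001]: F1=1 F2=0 -> F1&~F2 -> 1
  row 2 [0010]: F1=1 F2=0 -> F1&~F2 -> 1
  row 3 [0011]: F1=1 F2=1 -> F1&~F2 -> 0
  row 4 [0100]: F1=1 F2=0 -> F1&~F2 -> 1
  row 5 [0101]: F1=1 F2=0 -> F1&~F2 -> 1
  row 6 [0110]: F1=1 F2=0 -> F1&~F2 -> 1
  row 7 [0111]: F1=1 F2=1 -> F1&~F2 -> 0
  row 8 [1000]: F1=1 F2=0 -> F1&~F2 -> 1
  row 9 [1001]: F1=1 F2=0 -> F1&~F2 -> 1
  row 10 [1010]: F1=0 F2=0 -> F1&~F2 -> 0
  row 11 [1011]: F1=0 F2=0 -> F1&~F2 -> 0
  row 12 [1100]: F1=1 F2=0 -> F1&~F2 -> 1
  row 13 [1101]: F1=1 F2=0 -> F1&~F2 -> 1
  row 14 [1110]: F1=1 F2=0 -> F1&~F2 -> 1
  row 15 [1111]: F1=1 F2=0 -> F1&~F2 -> 1
Full result column, 4 rows per line (u,v fixed per line; w,z runs 00..11 left to right):
  rows 0-3 [u,v=00]: 0110  = hex 6
  rows 4-7 [u,v=01]: 1110  = hex E
  rows 8-11 [u,v=10]: 1100  = hex C
  rows 12-15 [u,v=11]: 1111  = hex F
Counterexample vector (row 0 .. row 15) = 0110111011001111
Output column grouped in 4s = 0110 1110 1100 1111 = 0x6ECF
Convert to decimal digit by digit (value = value*16 + digit):
  6 -> 6
  6*16 + 14 (E) = 110
  110*16 + 12 (C) = 1772
  1772*16 + 15 (F) = 28367
Decimal = 28367

28367


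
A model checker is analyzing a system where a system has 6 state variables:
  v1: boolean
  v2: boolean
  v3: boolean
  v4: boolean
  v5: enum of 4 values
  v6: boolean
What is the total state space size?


State space = product of domain sizes of all variables.
Domain sizes:
  v1 (boolean): 2
  v2 (boolean): 2
  v3 (boolean): 2
  v4 (boolean): 2
  v5 (enum of 4 values): 4
  v6 (boolean): 2
Product = 2 * 2 * 2 * 2 * 4 * 2 = 128

128


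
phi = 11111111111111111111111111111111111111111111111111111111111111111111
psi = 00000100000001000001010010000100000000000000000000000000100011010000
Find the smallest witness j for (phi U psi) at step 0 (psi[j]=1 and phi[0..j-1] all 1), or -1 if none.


(phi U psi) at 0: need smallest j with psi[j]=1 and phi[i]=1 for all i in [0,j).
Scan from step 0:
  step 0: phi=1, psi=0 -> continue
  step 1: phi=1, psi=0 -> continue
  step 2: phi=1, psi=0 -> continue
  step 3: phi=1, psi=0 -> continue
  step 5: psi=1 and phi held for [0,5) -> witness found
Witness step = 5

5


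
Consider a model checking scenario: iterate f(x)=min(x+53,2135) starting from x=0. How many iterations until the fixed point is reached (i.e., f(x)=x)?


Step 1: x=0, cap=2135, increment=53
Step 2: x grows by 53 each step until capped at 2135; fixed point is x=2135
Step 3: iterations = ceil(2135/53) = 41

41


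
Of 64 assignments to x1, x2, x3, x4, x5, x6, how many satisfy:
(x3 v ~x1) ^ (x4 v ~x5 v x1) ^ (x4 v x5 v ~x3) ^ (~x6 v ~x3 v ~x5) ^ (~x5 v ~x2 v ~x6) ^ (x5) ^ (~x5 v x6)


CNF with 7 clauses over 6 vars (64 assignments).
An assignment satisfies CNF iff every clause has >=1 true literal.
Check each row (bits = x1,x2,x3,x4,x5,x6; clause T/F shown):
  row 0 [000000]: clauses=TTTTTFT -> 0
  row 1 [000001]: clauses=TTTTTFT -> 0
  row 2 [000010]: clauses=TFTTTTF -> 0
  row 3 [000011]: clauses=TFTTTTT -> 0
  row 4 [000100]: clauses=TTTTTFT -> 0
  (every remaining row is evaluated the same way; all 64 results are listed next)
Full result column, 8 rows per line (x1,x2,x3 fixed per line; x4,x5,x6 runs 000..111 left to right):
  rows 0-7 [x1,x2,x3=000]: 00000001  (ones: 1)
  rows 8-15 [x1,x2,x3=001]: 00000000  (ones: 0)
  rows 16-23 [x1,x2,x3=010]: 00000000  (ones: 0)
  rows 24-31 [x1,x2,x3=011]: 00000000  (ones: 0)
  rows 32-39 [x1,x2,x3=100]: 00000000  (ones: 0)
  rows 40-47 [x1,x2,x3=101]: 00000000  (ones: 0)
  rows 48-55 [x1,x2,x3=110]: 00000000  (ones: 0)
  rows 56-63 [x1,x2,x3=111]: 00000000  (ones: 0)
Satisfying assignments = 1+0+0+0+0+0+0+0 = 1

1


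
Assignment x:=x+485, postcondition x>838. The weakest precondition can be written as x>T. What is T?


Formula: wp(x:=E, P) = P[E/x] (substitute E for x in postcondition)
Step 1: Postcondition: x>838
Step 2: Substitute x+485 for x: x+485>838
Step 3: Solve for x: x > 838-485 = 353

353


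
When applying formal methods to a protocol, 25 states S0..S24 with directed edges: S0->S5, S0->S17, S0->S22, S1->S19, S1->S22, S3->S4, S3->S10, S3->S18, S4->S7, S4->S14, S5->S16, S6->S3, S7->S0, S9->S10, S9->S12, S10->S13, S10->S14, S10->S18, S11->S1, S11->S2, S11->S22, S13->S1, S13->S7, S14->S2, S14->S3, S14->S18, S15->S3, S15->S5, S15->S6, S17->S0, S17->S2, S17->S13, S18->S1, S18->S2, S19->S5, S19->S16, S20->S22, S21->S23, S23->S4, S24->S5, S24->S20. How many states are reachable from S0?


BFS from S0:
  layer 0: {S0}
  layer 1: {S5, S17, S22}
  layer 2: {S2, S13, S16}
  layer 3: {S1, S7}
  layer 4: {S19}
Reachable set: {S0, S1, S2, S5, S7, S13, S16, S17, S19, S22}
Count = 10

10


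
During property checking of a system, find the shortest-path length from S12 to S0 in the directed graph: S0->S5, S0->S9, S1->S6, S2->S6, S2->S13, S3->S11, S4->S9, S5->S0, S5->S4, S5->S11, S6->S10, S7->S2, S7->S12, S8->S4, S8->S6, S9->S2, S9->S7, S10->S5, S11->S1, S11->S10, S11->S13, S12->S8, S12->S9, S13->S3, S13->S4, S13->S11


BFS layer-by-layer from S12:
  dist 0: {S12}
  dist 1: {S8, S9}
  dist 2: {S2, S4, S6, S7}
  dist 3: {S10, S13}
  dist 4: {S3, S5, S11}
  dist 5: {S0, S1}
  -> S0 reached at distance 5
Shortest path length = 5

5


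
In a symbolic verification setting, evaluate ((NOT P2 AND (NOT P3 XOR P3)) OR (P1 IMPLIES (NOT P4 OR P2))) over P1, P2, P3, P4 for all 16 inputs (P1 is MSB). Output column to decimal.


Formula: ((NOT P2 AND (NOT P3 XOR P3)) OR (P1 IMPLIES (NOT P4 OR P2))) over P1, P2, P3, P4 (16 rows)
Evaluate each row (bits = P1,P2,P3,P4, MSB first):
  row 0 [0000]: ((NOT 0 AND (NOT 0 XOR 0)) OR (0 IMPLIES (NOT 0 OR 0))) -> 1
  row 1 [0001]: ((NOT 0 AND (NOT 0 XOR 0)) OR (0 IMPLIES (NOT 1 OR 0))) -> 1
  row 2 [0010]: ((NOT 0 AND (NOT 1 XOR 1)) OR (0 IMPLIES (NOT 0 OR 0))) -> 1
  row 3 [0011]: ((NOT 0 AND (NOT 1 XOR 1)) OR (0 IMPLIES (NOT 1 OR 0))) -> 1
  row 4 [0100]: ((NOT 1 AND (NOT 0 XOR 0)) OR (0 IMPLIES (NOT 0 OR 1))) -> 1
  row 5 [0101]: ((NOT 1 AND (NOT 0 XOR 0)) OR (0 IMPLIES (NOT 1 OR 1))) -> 1
  row 6 [0110]: ((NOT 1 AND (NOT 1 XOR 1)) OR (0 IMPLIES (NOT 0 OR 1))) -> 1
  row 7 [0111]: ((NOT 1 AND (NOT 1 XOR 1)) OR (0 IMPLIES (NOT 1 OR 1))) -> 1
  row 8 [1000]: ((NOT 0 AND (NOT 0 XOR 0)) OR (1 IMPLIES (NOT 0 OR 0))) -> 1
  row 9 [1001]: ((NOT 0 AND (NOT 0 XOR 0)) OR (1 IMPLIES (NOT 1 OR 0))) -> 1
  row 10 [1010]: ((NOT 0 AND (NOT 1 XOR 1)) OR (1 IMPLIES (NOT 0 OR 0))) -> 1
  row 11 [1011]: ((NOT 0 AND (NOT 1 XOR 1)) OR (1 IMPLIES (NOT 1 OR 0))) -> 1
  row 12 [1100]: ((NOT 1 AND (NOT 0 XOR 0)) OR (1 IMPLIES (NOT 0 OR 1))) -> 1
  row 13 [1101]: ((NOT 1 AND (NOT 0 XOR 0)) OR (1 IMPLIES (NOT 1 OR 1))) -> 1
  row 14 [1110]: ((NOT 1 AND (NOT 1 XOR 1)) OR (1 IMPLIES (NOT 0 OR 1))) -> 1
  row 15 [1111]: ((NOT 1 AND (NOT 1 XOR 1)) OR (1 IMPLIES (NOT 1 OR 1))) -> 1
Full result column, 4 rows per line (P1,P2 fixed per line; P3,P4 runs 00..11 left to right):
  rows 0-3 [P1,P2=00]: 1111  = hex F
  rows 4-7 [P1,P2=01]: 1111  = hex F
  rows 8-11 [P1,P2=10]: 1111  = hex F
  rows 12-15 [P1,P2=11]: 1111  = hex F
Output column (row 0 .. row 15) = 1111111111111111
Output column grouped in 4s = 1111 1111 1111 1111 = 0xFFFF
Convert to decimal digit by digit (value = value*16 + digit):
  F -> 15
  15*16 + 15 (F) = 255
  255*16 + 15 (F) = 4095
  4095*16 + 15 (F) = 65535
Decimal = 65535

65535


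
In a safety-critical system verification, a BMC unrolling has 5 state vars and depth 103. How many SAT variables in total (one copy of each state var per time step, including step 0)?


BMC unrolls to depth k, creating one copy of each state var for steps 0..k.
Step count = 103 + 1 = 104 (steps 0 through 103)
Vars per step = 5
Total = 5 * 104 = 520

520


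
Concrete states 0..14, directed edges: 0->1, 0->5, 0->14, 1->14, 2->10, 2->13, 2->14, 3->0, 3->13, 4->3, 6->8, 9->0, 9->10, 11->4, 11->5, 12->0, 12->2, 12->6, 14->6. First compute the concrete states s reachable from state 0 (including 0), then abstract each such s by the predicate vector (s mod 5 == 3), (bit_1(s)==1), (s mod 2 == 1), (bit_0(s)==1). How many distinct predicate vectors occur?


BFS from 0:
Concrete reachable: {0, 1, 5, 6, 8, 14}
Abstract via predicates (s mod 5 == 3), (bit_1(s)==1), (s mod 2 == 1), (bit_0(s)==1):
  (0,0,0,0) <- {0}
  (0,0,1,1) <- {1, 5}
  (0,1,0,0) <- {6, 14}
  (1,0,0,0) <- {8}
Distinct abstract states = 4

4


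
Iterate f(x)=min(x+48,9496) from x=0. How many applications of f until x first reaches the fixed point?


Step 1: x=0, cap=9496, increment=48
Step 2: x grows by 48 each step until capped at 9496; fixed point is x=9496
Step 3: iterations = ceil(9496/48) = 198

198


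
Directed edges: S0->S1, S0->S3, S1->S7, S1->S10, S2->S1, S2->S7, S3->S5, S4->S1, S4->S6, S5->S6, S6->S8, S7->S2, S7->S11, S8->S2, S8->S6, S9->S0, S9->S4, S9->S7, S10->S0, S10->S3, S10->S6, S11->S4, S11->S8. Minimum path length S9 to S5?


BFS layer-by-layer from S9:
  dist 0: {S9}
  dist 1: {S0, S4, S7}
  dist 2: {S1, S2, S3, S6, S11}
  dist 3: {S5, S8, S10}
  -> S5 reached at distance 3
Shortest path length = 3

3


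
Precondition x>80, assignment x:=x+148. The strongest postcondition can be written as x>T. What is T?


Formula: sp(P, x:=E) = exists old_x. (x = E[old_x/x]) AND P[old_x/x] (old_x is the value of x before the assignment; eliminate old_x by solving x = E[old_x/x] for old_x)
Step 1: Precondition P: x>80, i.e. old_x > 80
Step 2: Assignment gives x = old_x + 148, so old_x = x - 148
Step 3: Substitute into P: x - 148 > 80
Step 4: Simplify: x > 80+148 = 228

228


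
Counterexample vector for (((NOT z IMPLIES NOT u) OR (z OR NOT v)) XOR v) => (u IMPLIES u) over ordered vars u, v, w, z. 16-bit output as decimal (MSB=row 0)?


F1 = (((NOT z IMPLIES NOT u) OR (z OR NOT v)) XOR v)
F2 = (u IMPLIES u)
Counterexample to F1=>F2 is where F1=1 and F2=0.
Evaluate each row (bits = u,v,w,z, MSB first):
  row 0 [0000]: F1=1 F2=1 -> F1&~F2 -> 0
  row 1 [0001]: F1=1 F2=1 -> F1&~F2 -> 0
  row 2 [0010]: F1=1 F2=1 -> F1&~F2 -> 0
  row 3 [0011]: F1=1 F2=1 -> F1&~F2 -> 0
  row 4 [0100]: F1=0 F2=1 -> F1&~F2 -> 0
  row 5 [0101]: F1=0 F2=1 -> F1&~F2 -> 0
  row 6 [0110]: F1=0 F2=1 -> F1&~F2 -> 0
  row 7 [0111]: F1=0 F2=1 -> F1&~F2 -> 0
  row 8 [1000]: F1=1 F2=1 -> F1&~F2 -> 0
  row 9 [1001]: F1=1 F2=1 -> F1&~F2 -> 0
  row 10 [1010]: F1=1 F2=1 -> F1&~F2 -> 0
  row 11 [1011]: F1=1 F2=1 -> F1&~F2 -> 0
  row 12 [1100]: F1=1 F2=1 -> F1&~F2 -> 0
  row 13 [1101]: F1=0 F2=1 -> F1&~F2 -> 0
  row 14 [1110]: F1=1 F2=1 -> F1&~F2 -> 0
  row 15 [1111]: F1=0 F2=1 -> F1&~F2 -> 0
Full result column, 4 rows per line (u,v fixed per line; w,z runs 00..11 left to right):
  rows 0-3 [u,v=00]: 0000  = hex 0
  rows 4-7 [u,v=01]: 0000  = hex 0
  rows 8-11 [u,v=10]: 0000  = hex 0
  rows 12-15 [u,v=11]: 0000  = hex 0
Counterexample vector (row 0 .. row 15) = 0000000000000000
Output column grouped in 4s = 0000 0000 0000 0000 = 0x0000
Convert to decimal digit by digit (value = value*16 + digit):
  0 -> 0
  0*16 + 0 = 0
  0*16 + 0 = 0
  0*16 + 0 = 0
Decimal = 0

0


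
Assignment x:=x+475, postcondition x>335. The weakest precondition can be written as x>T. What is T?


Formula: wp(x:=E, P) = P[E/x] (substitute E for x in postcondition)
Step 1: Postcondition: x>335
Step 2: Substitute x+475 for x: x+475>335
Step 3: Solve for x: x > 335-475 = -140

-140


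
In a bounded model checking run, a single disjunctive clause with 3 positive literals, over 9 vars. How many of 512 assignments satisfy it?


Step 1: Total=2^9=512
Step 2: Unsat when all 3 false: 2^6=64
Step 3: Sat=512-64=448

448


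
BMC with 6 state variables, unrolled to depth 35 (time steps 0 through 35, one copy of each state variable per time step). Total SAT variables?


BMC unrolls to depth k, creating one copy of each state var for steps 0..k.
Step count = 35 + 1 = 36 (steps 0 through 35)
Vars per step = 6
Total = 6 * 36 = 216

216


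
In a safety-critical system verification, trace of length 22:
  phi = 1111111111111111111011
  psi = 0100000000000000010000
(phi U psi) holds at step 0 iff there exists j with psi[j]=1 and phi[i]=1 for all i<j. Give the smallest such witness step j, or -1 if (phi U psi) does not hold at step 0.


(phi U psi) at 0: need smallest j with psi[j]=1 and phi[i]=1 for all i in [0,j).
Scan from step 0:
  step 0: phi=1, psi=0 -> continue
  step 1: psi=1 and phi held for [0,1) -> witness found
Witness step = 1

1


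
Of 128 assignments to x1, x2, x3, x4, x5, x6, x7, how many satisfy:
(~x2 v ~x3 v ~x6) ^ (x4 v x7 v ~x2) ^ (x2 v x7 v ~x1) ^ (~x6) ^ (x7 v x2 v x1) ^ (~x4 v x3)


CNF with 6 clauses over 7 vars (128 assignments).
An assignment satisfies CNF iff every clause has >=1 true literal.
Check each row (bits = x1,x2,x3,x4,x5,x6,x7; clause T/F shown):
  row 0 [0000000]: clauses=TTTTFT -> 0
  row 1 [0000001]: clauses=TTTTTT -> 1
  row 2 [0000010]: clauses=TTTFFT -> 0
  row 3 [0000011]: clauses=TTTFTT -> 0
  row 4 [0000100]: clauses=TTTTFT -> 0
  (every remaining row is evaluated the same way; all 128 results are listed next)
Full result column, 8 rows per line (x1,x2,x3,x4 fixed per line; x5,x6,x7 runs 000..111 left to right):
  rows 0-7 [x1,x2,x3,x4=0000]: 01000100  (ones: 2)
  rows 8-15 [x1,x2,x3,x4=0001]: 00000000  (ones: 0)
  rows 16-23 [x1,x2,x3,x4=0010]: 01000100  (ones: 2)
  rows 24-31 [x1,x2,x3,x4=0011]: 01000100  (ones: 2)
  rows 32-39 [x1,x2,x3,x4=0100]: 01000100  (ones: 2)
  rows 40-47 [x1,x2,x3,x4=0101]: 00000000  (ones: 0)
  rows 48-55 [x1,x2,x3,x4=0110]: 01000100  (ones: 2)
  rows 56-63 [x1,x2,x3,x4=0111]: 11001100  (ones: 4)
  rows 64-71 [x1,x2,x3,x4=1000]: 01000100  (ones: 2)
  rows 72-79 [x1,x2,x3,x4=1001]: 00000000  (ones: 0)
  rows 80-87 [x1,x2,x3,x4=1010]: 01000100  (ones: 2)
  rows 88-95 [x1,x2,x3,x4=1011]: 01000100  (ones: 2)
  rows 96-103 [x1,x2,x3,x4=1100]: 01000100  (ones: 2)
  rows 104-111 [x1,x2,x3,x4=1101]: 00000000  (ones: 0)
  rows 112-119 [x1,x2,x3,x4=1110]: 01000100  (ones: 2)
  rows 120-127 [x1,x2,x3,x4=1111]: 11001100  (ones: 4)
Satisfying assignments = 2+0+2+2+2+0+2+4+2+0+2+2+2+0+2+4 = 28

28


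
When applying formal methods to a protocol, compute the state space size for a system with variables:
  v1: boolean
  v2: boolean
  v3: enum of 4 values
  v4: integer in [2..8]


State space = product of domain sizes of all variables.
Domain sizes:
  v1 (boolean): 2
  v2 (boolean): 2
  v3 (enum of 4 values): 4
  v4 (integer in [2..8]): 7
Product = 2 * 2 * 4 * 7 = 112

112


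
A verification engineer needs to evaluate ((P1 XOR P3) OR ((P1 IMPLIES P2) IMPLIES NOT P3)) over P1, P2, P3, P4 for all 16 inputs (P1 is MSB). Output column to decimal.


Formula: ((P1 XOR P3) OR ((P1 IMPLIES P2) IMPLIES NOT P3)) over P1, P2, P3, P4 (16 rows)
Evaluate each row (bits = P1,P2,P3,P4, MSB first):
  row 0 [0000]: ((0 XOR 0) OR ((0 IMPLIES 0) IMPLIES NOT 0)) -> 1
  row 1 [0001]: ((0 XOR 0) OR ((0 IMPLIES 0) IMPLIES NOT 0)) -> 1
  row 2 [0010]: ((0 XOR 1) OR ((0 IMPLIES 0) IMPLIES NOT 1)) -> 1
  row 3 [0011]: ((0 XOR 1) OR ((0 IMPLIES 0) IMPLIES NOT 1)) -> 1
  row 4 [0100]: ((0 XOR 0) OR ((0 IMPLIES 1) IMPLIES NOT 0)) -> 1
  row 5 [0101]: ((0 XOR 0) OR ((0 IMPLIES 1) IMPLIES NOT 0)) -> 1
  row 6 [0110]: ((0 XOR 1) OR ((0 IMPLIES 1) IMPLIES NOT 1)) -> 1
  row 7 [0111]: ((0 XOR 1) OR ((0 IMPLIES 1) IMPLIES NOT 1)) -> 1
  row 8 [1000]: ((1 XOR 0) OR ((1 IMPLIES 0) IMPLIES NOT 0)) -> 1
  row 9 [1001]: ((1 XOR 0) OR ((1 IMPLIES 0) IMPLIES NOT 0)) -> 1
  row 10 [1010]: ((1 XOR 1) OR ((1 IMPLIES 0) IMPLIES NOT 1)) -> 1
  row 11 [1011]: ((1 XOR 1) OR ((1 IMPLIES 0) IMPLIES NOT 1)) -> 1
  row 12 [1100]: ((1 XOR 0) OR ((1 IMPLIES 1) IMPLIES NOT 0)) -> 1
  row 13 [1101]: ((1 XOR 0) OR ((1 IMPLIES 1) IMPLIES NOT 0)) -> 1
  row 14 [1110]: ((1 XOR 1) OR ((1 IMPLIES 1) IMPLIES NOT 1)) -> 0
  row 15 [1111]: ((1 XOR 1) OR ((1 IMPLIES 1) IMPLIES NOT 1)) -> 0
Full result column, 4 rows per line (P1,P2 fixed per line; P3,P4 runs 00..11 left to right):
  rows 0-3 [P1,P2=00]: 1111  = hex F
  rows 4-7 [P1,P2=01]: 1111  = hex F
  rows 8-11 [P1,P2=10]: 1111  = hex F
  rows 12-15 [P1,P2=11]: 1100  = hex C
Output column (row 0 .. row 15) = 1111111111111100
Output column grouped in 4s = 1111 1111 1111 1100 = 0xFFFC
Convert to decimal digit by digit (value = value*16 + digit):
  F -> 15
  15*16 + 15 (F) = 255
  255*16 + 15 (F) = 4095
  4095*16 + 12 (C) = 65532
Decimal = 65532

65532


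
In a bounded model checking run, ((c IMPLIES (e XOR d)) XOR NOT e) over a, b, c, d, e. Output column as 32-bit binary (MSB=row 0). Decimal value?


Formula: ((c IMPLIES (e XOR d)) XOR NOT e) over a, b, c, d, e (32 rows)
Evaluate each row (bits = a,b,c,d,e, MSB first):
  row 0 [00000]: ((0 IMPLIES (0 XOR 0)) XOR NOT 0) -> 0
  row 1 [00001]: ((0 IMPLIES (1 XOR 0)) XOR NOT 1) -> 1
  row 2 [00010]: ((0 IMPLIES (0 XOR 1)) XOR NOT 0) -> 0
  row 3 [00011]: ((0 IMPLIES (1 XOR 1)) XOR NOT 1) -> 1
  row 4 [00100]: ((1 IMPLIES (0 XOR 0)) XOR NOT 0) -> 1
  row 5 [00101]: ((1 IMPLIES (1 XOR 0)) XOR NOT 1) -> 1
  row 6 [00110]: ((1 IMPLIES (0 XOR 1)) XOR NOT 0) -> 0
  row 7 [00111]: ((1 IMPLIES (1 XOR 1)) XOR NOT 1) -> 0
  row 8 [01000]: ((0 IMPLIES (0 XOR 0)) XOR NOT 0) -> 0
  row 9 [01001]: ((0 IMPLIES (1 XOR 0)) XOR NOT 1) -> 1
  row 10 [01010]: ((0 IMPLIES (0 XOR 1)) XOR NOT 0) -> 0
  row 11 [01011]: ((0 IMPLIES (1 XOR 1)) XOR NOT 1) -> 1
  row 12 [01100]: ((1 IMPLIES (0 XOR 0)) XOR NOT 0) -> 1
  row 13 [01101]: ((1 IMPLIES (1 XOR 0)) XOR NOT 1) -> 1
  row 14 [01110]: ((1 IMPLIES (0 XOR 1)) XOR NOT 0) -> 0
  row 15 [01111]: ((1 IMPLIES (1 XOR 1)) XOR NOT 1) -> 0
  row 16 [10000]: ((0 IMPLIES (0 XOR 0)) XOR NOT 0) -> 0
  row 17 [10001]: ((0 IMPLIES (1 XOR 0)) XOR NOT 1) -> 1
  row 18 [10010]: ((0 IMPLIES (0 XOR 1)) XOR NOT 0) -> 0
  row 19 [10011]: ((0 IMPLIES (1 XOR 1)) XOR NOT 1) -> 1
  row 20 [10100]: ((1 IMPLIES (0 XOR 0)) XOR NOT 0) -> 1
  row 21 [10101]: ((1 IMPLIES (1 XOR 0)) XOR NOT 1) -> 1
  row 22 [10110]: ((1 IMPLIES (0 XOR 1)) XOR NOT 0) -> 0
  row 23 [10111]: ((1 IMPLIES (1 XOR 1)) XOR NOT 1) -> 0
  row 24 [11000]: ((0 IMPLIES (0 XOR 0)) XOR NOT 0) -> 0
  row 25 [11001]: ((0 IMPLIES (1 XOR 0)) XOR NOT 1) -> 1
  row 26 [11010]: ((0 IMPLIES (0 XOR 1)) XOR NOT 0) -> 0
  row 27 [11011]: ((0 IMPLIES (1 XOR 1)) XOR NOT 1) -> 1
  row 28 [11100]: ((1 IMPLIES (0 XOR 0)) XOR NOT 0) -> 1
  row 29 [11101]: ((1 IMPLIES (1 XOR 0)) XOR NOT 1) -> 1
  row 30 [11110]: ((1 IMPLIES (0 XOR 1)) XOR NOT 0) -> 0
  row 31 [11111]: ((1 IMPLIES (1 XOR 1)) XOR NOT 1) -> 0
Full result column, 4 rows per line (a,b,c fixed per line; d,e runs 00..11 left to right):
  rows 0-3 [a,b,c=000]: 0101  = hex 5
  rows 4-7 [a,b,c=001]: 1100  = hex C
  rows 8-11 [a,b,c=010]: 0101  = hex 5
  rows 12-15 [a,b,c=011]: 1100  = hex C
  rows 16-19 [a,b,c=100]: 0101  = hex 5
  rows 20-23 [a,b,c=101]: 1100  = hex C
  rows 24-27 [a,b,c=110]: 0101  = hex 5
  rows 28-31 [a,b,c=111]: 1100  = hex C
Output column (row 0 .. row 31) = 01011100010111000101110001011100
Output column grouped in 4s = 0101 1100 0101 1100 0101 1100 0101 1100 = 0x5C5C5C5C
Convert to decimal digit by digit (value = value*16 + digit):
  5 -> 5
  5*16 + 12 (C) = 92
  92*16 + 5 = 1477
  1477*16 + 12 (C) = 23644
  23644*16 + 5 = 378309
  378309*16 + 12 (C) = 6052956
  6052956*16 + 5 = 96847301
  96847301*16 + 12 (C) = 1549556828
Decimal = 1549556828

1549556828


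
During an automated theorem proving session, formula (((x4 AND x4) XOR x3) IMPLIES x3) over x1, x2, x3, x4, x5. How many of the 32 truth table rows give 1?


Formula: (((x4 AND x4) XOR x3) IMPLIES x3) over 5 vars (32 rows)
Evaluate each row (x1, x2, x3, x4, x5 as bits, MSB first):
  row 0 [00000]: (((0 AND 0) XOR 0) IMPLIES 0) -> 1
  row 1 [00001]: (((0 AND 0) XOR 0) IMPLIES 0) -> 1
  row 2 [00010]: (((1 AND 1) XOR 0) IMPLIES 0) -> 0
  row 3 [00011]: (((1 AND 1) XOR 0) IMPLIES 0) -> 0
  row 4 [00100]: (((0 AND 0) XOR 1) IMPLIES 1) -> 1
  row 5 [00101]: (((0 AND 0) XOR 1) IMPLIES 1) -> 1
  row 6 [00110]: (((1 AND 1) XOR 1) IMPLIES 1) -> 1
  row 7 [00111]: (((1 AND 1) XOR 1) IMPLIES 1) -> 1
  row 8 [01000]: (((0 AND 0) XOR 0) IMPLIES 0) -> 1
  row 9 [01001]: (((0 AND 0) XOR 0) IMPLIES 0) -> 1
  row 10 [01010]: (((1 AND 1) XOR 0) IMPLIES 0) -> 0
  row 11 [01011]: (((1 AND 1) XOR 0) IMPLIES 0) -> 0
  row 12 [01100]: (((0 AND 0) XOR 1) IMPLIES 1) -> 1
  row 13 [01101]: (((0 AND 0) XOR 1) IMPLIES 1) -> 1
  row 14 [01110]: (((1 AND 1) XOR 1) IMPLIES 1) -> 1
  row 15 [01111]: (((1 AND 1) XOR 1) IMPLIES 1) -> 1
  row 16 [10000]: (((0 AND 0) XOR 0) IMPLIES 0) -> 1
  row 17 [10001]: (((0 AND 0) XOR 0) IMPLIES 0) -> 1
  row 18 [10010]: (((1 AND 1) XOR 0) IMPLIES 0) -> 0
  row 19 [10011]: (((1 AND 1) XOR 0) IMPLIES 0) -> 0
  row 20 [10100]: (((0 AND 0) XOR 1) IMPLIES 1) -> 1
  row 21 [10101]: (((0 AND 0) XOR 1) IMPLIES 1) -> 1
  row 22 [10110]: (((1 AND 1) XOR 1) IMPLIES 1) -> 1
  row 23 [10111]: (((1 AND 1) XOR 1) IMPLIES 1) -> 1
  row 24 [11000]: (((0 AND 0) XOR 0) IMPLIES 0) -> 1
  row 25 [11001]: (((0 AND 0) XOR 0) IMPLIES 0) -> 1
  row 26 [11010]: (((1 AND 1) XOR 0) IMPLIES 0) -> 0
  row 27 [11011]: (((1 AND 1) XOR 0) IMPLIES 0) -> 0
  row 28 [11100]: (((0 AND 0) XOR 1) IMPLIES 1) -> 1
  row 29 [11101]: (((0 AND 0) XOR 1) IMPLIES 1) -> 1
  row 30 [11110]: (((1 AND 1) XOR 1) IMPLIES 1) -> 1
  row 31 [11111]: (((1 AND 1) XOR 1) IMPLIES 1) -> 1
Full result column, 8 rows per line (x1,x2 fixed per line; x3,x4,x5 runs 000..111 left to right):
  rows 0-7 [x1,x2=00]: 11001111  (ones: 6)
  rows 8-15 [x1,x2=01]: 11001111  (ones: 6)
  rows 16-23 [x1,x2=10]: 11001111  (ones: 6)
  rows 24-31 [x1,x2=11]: 11001111  (ones: 6)
Count of 1-rows = 6+6+6+6 = 24

24


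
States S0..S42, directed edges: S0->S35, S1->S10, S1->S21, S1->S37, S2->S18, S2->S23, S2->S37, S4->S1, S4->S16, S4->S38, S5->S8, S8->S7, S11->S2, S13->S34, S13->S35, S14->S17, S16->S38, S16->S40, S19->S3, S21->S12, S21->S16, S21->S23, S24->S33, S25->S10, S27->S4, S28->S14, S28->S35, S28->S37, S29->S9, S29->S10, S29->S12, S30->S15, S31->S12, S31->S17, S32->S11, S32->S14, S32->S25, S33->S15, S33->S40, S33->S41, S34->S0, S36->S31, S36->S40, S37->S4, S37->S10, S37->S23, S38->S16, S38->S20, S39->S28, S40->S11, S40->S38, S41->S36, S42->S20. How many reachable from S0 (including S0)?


BFS from S0:
  layer 0: {S0}
  layer 1: {S35}
Reachable set: {S0, S35}
Count = 2

2


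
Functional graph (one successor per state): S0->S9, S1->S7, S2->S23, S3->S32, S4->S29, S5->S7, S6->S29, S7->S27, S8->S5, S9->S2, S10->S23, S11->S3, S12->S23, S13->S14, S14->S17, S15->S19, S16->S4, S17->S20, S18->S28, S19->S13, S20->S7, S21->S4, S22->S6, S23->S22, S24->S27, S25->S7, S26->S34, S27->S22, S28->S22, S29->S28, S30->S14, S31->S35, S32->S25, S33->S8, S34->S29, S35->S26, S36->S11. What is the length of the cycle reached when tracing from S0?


Trace from S0 until a state repeats:
  S0 -> S9 -> S2 -> S23 -> S22 -> S6 -> S29 -> S28 -> S22
S22 first seen at step 4, revisited at step 8.
Cycle length = 8 - 4 = 4

4


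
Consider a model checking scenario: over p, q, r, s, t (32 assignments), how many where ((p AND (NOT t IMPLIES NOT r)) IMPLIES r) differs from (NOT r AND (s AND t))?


F1 = ((p AND (NOT t IMPLIES NOT r)) IMPLIES r)
F2 = (NOT r AND (s AND t))
Evaluate both on each of 32 rows (bits = p,q,r,s,t):
  row 0 [00000]: F1=1 F2=0 (differ) -> 1
  row 1 [00001]: F1=1 F2=0 (differ) -> 1
  row 2 [00010]: F1=1 F2=0 (differ) -> 1
  row 3 [00011]: F1=1 F2=1 -> 0
  row 4 [00100]: F1=1 F2=0 (differ) -> 1
  row 5 [00101]: F1=1 F2=0 (differ) -> 1
  row 6 [00110]: F1=1 F2=0 (differ) -> 1
  row 7 [00111]: F1=1 F2=0 (differ) -> 1
  row 8 [01000]: F1=1 F2=0 (differ) -> 1
  row 9 [01001]: F1=1 F2=0 (differ) -> 1
  row 10 [01010]: F1=1 F2=0 (differ) -> 1
  row 11 [01011]: F1=1 F2=1 -> 0
  row 12 [01100]: F1=1 F2=0 (differ) -> 1
  row 13 [01101]: F1=1 F2=0 (differ) -> 1
  row 14 [01110]: F1=1 F2=0 (differ) -> 1
  row 15 [01111]: F1=1 F2=0 (differ) -> 1
  row 16 [10000]: F1=0 F2=0 -> 0
  row 17 [10001]: F1=0 F2=0 -> 0
  row 18 [10010]: F1=0 F2=0 -> 0
  row 19 [10011]: F1=0 F2=1 (differ) -> 1
  row 20 [10100]: F1=1 F2=0 (differ) -> 1
  row 21 [10101]: F1=1 F2=0 (differ) -> 1
  row 22 [10110]: F1=1 F2=0 (differ) -> 1
  row 23 [10111]: F1=1 F2=0 (differ) -> 1
  row 24 [11000]: F1=0 F2=0 -> 0
  row 25 [11001]: F1=0 F2=0 -> 0
  row 26 [11010]: F1=0 F2=0 -> 0
  row 27 [11011]: F1=0 F2=1 (differ) -> 1
  row 28 [11100]: F1=1 F2=0 (differ) -> 1
  row 29 [11101]: F1=1 F2=0 (differ) -> 1
  row 30 [11110]: F1=1 F2=0 (differ) -> 1
  row 31 [11111]: F1=1 F2=0 (differ) -> 1
Full result column, 8 rows per line (p,q fixed per line; r,s,t runs 000..111 left to right):
  rows 0-7 [p,q=00]: 11101111  (ones: 7)
  rows 8-15 [p,q=01]: 11101111  (ones: 7)
  rows 16-23 [p,q=10]: 00011111  (ones: 5)
  rows 24-31 [p,q=11]: 00011111  (ones: 5)
Disagreements = 7+7+5+5 = 24

24


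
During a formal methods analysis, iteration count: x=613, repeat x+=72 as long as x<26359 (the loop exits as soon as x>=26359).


Step 1: x goes from 613 toward 26359 by 72; the body runs while x<26359, so iterations = ceil((bound-start)/step)
Step 2: Distance=25746
Step 3: ceil(25746/72)=358

358


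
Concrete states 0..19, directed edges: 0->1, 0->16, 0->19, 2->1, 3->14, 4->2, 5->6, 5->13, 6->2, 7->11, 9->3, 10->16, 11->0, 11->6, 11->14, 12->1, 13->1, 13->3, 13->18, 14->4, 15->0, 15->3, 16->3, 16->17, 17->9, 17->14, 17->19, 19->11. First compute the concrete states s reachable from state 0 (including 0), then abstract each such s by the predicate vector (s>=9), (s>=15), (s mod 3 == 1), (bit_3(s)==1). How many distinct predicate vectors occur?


BFS from 0:
Concrete reachable: {0, 1, 2, 3, 4, 6, 9, 11, 14, 16, 17, 19}
Abstract via predicates (s>=9), (s>=15), (s mod 3 == 1), (bit_3(s)==1):
  (0,0,0,0) <- {0, 2, 3, 6}
  (0,0,1,0) <- {1, 4}
  (1,0,0,1) <- {9, 11, 14}
  (1,1,0,0) <- {17}
  (1,1,1,0) <- {16, 19}
Distinct abstract states = 5

5


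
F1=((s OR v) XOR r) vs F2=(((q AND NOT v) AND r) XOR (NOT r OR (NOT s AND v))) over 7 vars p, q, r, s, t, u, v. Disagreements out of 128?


F1 = ((s OR v) XOR r)
F2 = (((q AND NOT v) AND r) XOR (NOT r OR (NOT s AND v)))
Evaluate both on each of 128 rows (bits = p,q,r,s,t,u,v):
  row 0 [0000000]: F1=0 F2=1 (differ) -> 1
  row 1 [0000001]: F1=1 F2=1 -> 0
  row 2 [0000010]: F1=0 F2=1 (differ) -> 1
  row 3 [0000011]: F1=1 F2=1 -> 0
  row 4 [0000100]: F1=0 F2=1 (differ) -> 1
  (every remaining row is evaluated the same way; all 128 results are listed next)
Full result column, 8 rows per line (p,q,r,s fixed per line; t,u,v runs 000..111 left to right):
  rows 0-7 [p,q,r,s=0000]: 10101010  (ones: 4)
  rows 8-15 [p,q,r,s=0001]: 00000000  (ones: 0)
  rows 16-23 [p,q,r,s=0010]: 11111111  (ones: 8)
  rows 24-31 [p,q,r,s=0011]: 00000000  (ones: 0)
  rows 32-39 [p,q,r,s=0100]: 10101010  (ones: 4)
  rows 40-47 [p,q,r,s=0101]: 00000000  (ones: 0)
  rows 48-55 [p,q,r,s=0110]: 01010101  (ones: 4)
  rows 56-63 [p,q,r,s=0111]: 10101010  (ones: 4)
  rows 64-71 [p,q,r,s=1000]: 10101010  (ones: 4)
  rows 72-79 [p,q,r,s=1001]: 00000000  (ones: 0)
  rows 80-87 [p,q,r,s=1010]: 11111111  (ones: 8)
  rows 88-95 [p,q,r,s=1011]: 00000000  (ones: 0)
  rows 96-103 [p,q,r,s=1100]: 10101010  (ones: 4)
  rows 104-111 [p,q,r,s=1101]: 00000000  (ones: 0)
  rows 112-119 [p,q,r,s=1110]: 01010101  (ones: 4)
  rows 120-127 [p,q,r,s=1111]: 10101010  (ones: 4)
Disagreements = 4+0+8+0+4+0+4+4+4+0+8+0+4+0+4+4 = 48

48


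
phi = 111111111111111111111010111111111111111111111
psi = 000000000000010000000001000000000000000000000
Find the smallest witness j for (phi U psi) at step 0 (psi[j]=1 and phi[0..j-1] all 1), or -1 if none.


(phi U psi) at 0: need smallest j with psi[j]=1 and phi[i]=1 for all i in [0,j).
Scan from step 0:
  step 0: phi=1, psi=0 -> continue
  step 1: phi=1, psi=0 -> continue
  step 2: phi=1, psi=0 -> continue
  step 3: phi=1, psi=0 -> continue
  step 13: psi=1 and phi held for [0,13) -> witness found
Witness step = 13

13


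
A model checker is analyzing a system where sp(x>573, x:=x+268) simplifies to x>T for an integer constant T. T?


Formula: sp(P, x:=E) = exists old_x. (x = E[old_x/x]) AND P[old_x/x] (old_x is the value of x before the assignment; eliminate old_x by solving x = E[old_x/x] for old_x)
Step 1: Precondition P: x>573, i.e. old_x > 573
Step 2: Assignment gives x = old_x + 268, so old_x = x - 268
Step 3: Substitute into P: x - 268 > 573
Step 4: Simplify: x > 573+268 = 841

841


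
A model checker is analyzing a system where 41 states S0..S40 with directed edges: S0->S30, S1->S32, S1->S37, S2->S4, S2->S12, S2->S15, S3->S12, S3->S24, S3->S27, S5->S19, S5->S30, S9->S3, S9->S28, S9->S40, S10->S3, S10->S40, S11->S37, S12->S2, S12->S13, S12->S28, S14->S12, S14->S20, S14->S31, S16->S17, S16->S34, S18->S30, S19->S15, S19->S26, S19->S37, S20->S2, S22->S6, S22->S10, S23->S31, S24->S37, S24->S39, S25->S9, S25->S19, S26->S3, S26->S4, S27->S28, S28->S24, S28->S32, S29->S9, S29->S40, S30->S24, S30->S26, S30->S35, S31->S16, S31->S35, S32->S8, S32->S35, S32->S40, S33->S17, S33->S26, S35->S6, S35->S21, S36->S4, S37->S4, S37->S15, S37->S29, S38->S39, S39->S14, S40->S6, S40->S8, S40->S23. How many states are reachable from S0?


BFS from S0:
  layer 0: {S0}
  layer 1: {S30}
  layer 2: {S24, S26, S35}
  layer 3: {S3, S4, S6, S21, S37, S39}
  layer 4: {S12, S14, S15, S27, S29}
  layer 5: {S2, S9, S13, S20, S28, S31, S40}
  layer 6: {S8, S16, S23, S32}
  layer 7: {S17, S34}
Reachable set: {S0, S2, S3, S4, S6, S8, S9, S12, S13, S14, S15, S16, S17, S20, S21, S23, S24, S26, S27, S28, S29, S30, S31, S32, S34, S35, S37, S39, S40}
Count = 29

29


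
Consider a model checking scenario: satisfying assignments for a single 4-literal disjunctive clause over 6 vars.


Step 1: Total=2^6=64
Step 2: Unsat when all 4 false: 2^2=4
Step 3: Sat=64-4=60

60


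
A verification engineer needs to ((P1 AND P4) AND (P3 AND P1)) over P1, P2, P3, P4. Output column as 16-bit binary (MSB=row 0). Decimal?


Formula: ((P1 AND P4) AND (P3 AND P1)) over P1, P2, P3, P4 (16 rows)
Evaluate each row (bits = P1,P2,P3,P4, MSB first):
  row 0 [0000]: ((0 AND 0) AND (0 AND 0)) -> 0
  row 1 [0001]: ((0 AND 1) AND (0 AND 0)) -> 0
  row 2 [0010]: ((0 AND 0) AND (1 AND 0)) -> 0
  row 3 [0011]: ((0 AND 1) AND (1 AND 0)) -> 0
  row 4 [0100]: ((0 AND 0) AND (0 AND 0)) -> 0
  row 5 [0101]: ((0 AND 1) AND (0 AND 0)) -> 0
  row 6 [0110]: ((0 AND 0) AND (1 AND 0)) -> 0
  row 7 [0111]: ((0 AND 1) AND (1 AND 0)) -> 0
  row 8 [1000]: ((1 AND 0) AND (0 AND 1)) -> 0
  row 9 [1001]: ((1 AND 1) AND (0 AND 1)) -> 0
  row 10 [1010]: ((1 AND 0) AND (1 AND 1)) -> 0
  row 11 [1011]: ((1 AND 1) AND (1 AND 1)) -> 1
  row 12 [1100]: ((1 AND 0) AND (0 AND 1)) -> 0
  row 13 [1101]: ((1 AND 1) AND (0 AND 1)) -> 0
  row 14 [1110]: ((1 AND 0) AND (1 AND 1)) -> 0
  row 15 [1111]: ((1 AND 1) AND (1 AND 1)) -> 1
Full result column, 4 rows per line (P1,P2 fixed per line; P3,P4 runs 00..11 left to right):
  rows 0-3 [P1,P2=00]: 0000  = hex 0
  rows 4-7 [P1,P2=01]: 0000  = hex 0
  rows 8-11 [P1,P2=10]: 0001  = hex 1
  rows 12-15 [P1,P2=11]: 0001  = hex 1
Output column (row 0 .. row 15) = 0000000000010001
Output column grouped in 4s = 0000 0000 0001 0001 = 0x0011
Convert to decimal digit by digit (value = value*16 + digit):
  0 -> 0
  0*16 + 0 = 0
  0*16 + 1 = 1
  1*16 + 1 = 17
Decimal = 17

17
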